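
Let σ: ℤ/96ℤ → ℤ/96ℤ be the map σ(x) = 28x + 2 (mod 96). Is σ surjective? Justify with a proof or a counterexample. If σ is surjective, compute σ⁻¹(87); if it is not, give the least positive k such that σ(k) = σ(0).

Since gcd(28, 96) = 4, we have 28x ≡ 0 (mod 4) for all x, so σ(x) ≡ 2 (mod 4).
But 0 ≢ 2 (mod 4), so 0 ∈ ℤ/96ℤ has no preimage. Thus σ is not surjective.
Since σ is not surjective, we find the least positive k with σ(k) = σ(0): this means 28k ≡ 0 (mod 96), i.e. 96 ∣ 28k. Since gcd(28, 96) = 4, dividing through by 4 this holds exactly when 24 ∣ 7k, and as gcd(7, 24) = 1, exactly when 24 ∣ k.
The smallest positive such k is 24.

24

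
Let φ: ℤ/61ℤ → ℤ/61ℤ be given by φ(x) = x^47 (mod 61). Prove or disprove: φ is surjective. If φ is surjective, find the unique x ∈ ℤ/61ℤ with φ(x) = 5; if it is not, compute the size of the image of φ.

Since 61 is prime, the nonzero elements of ℤ/61ℤ form a cyclic group of order 60.
As gcd(47, 60) = 1, raising to the 47th power is a bijection on this group: if x_1^47 ≡ x_2^47 then (x_1x_2^{−1})^47 = 1, and the only element of order dividing gcd(47, 60) = 1 is 1, so x_1 = x_2.
With φ(0) = 0 this makes φ injective on all of ℤ/61ℤ, hence bijective (finite equal-size domain and codomain). In particular φ is surjective.
Since φ is surjective, we find the preimage of 5. The inverse of x ↦ x^47 on (ℤ/61ℤ)^× is x ↦ x^23, because 47·23 = 1081 = 18·60 + 1 ≡ 1 (mod 60) and x^{60} = 1 for x ≠ 0 (Fermat). So φ⁻¹(5) = 5^23 mod 61.
Repeated squaring mod 61: 5^1 ≡ 5, 5^2 ≡ 5² = 25, 5^4 ≡ 25² = 625 ≡ 15, 5^8 ≡ 15² = 225 ≡ 42, 5^16 ≡ 42² = 1764 ≡ 56. Since 23 = 16 + 4 + 2 + 1, 5^23 ≡ 56·15·25·5: 56·15 = 840 ≡ 47, then 47·25 = 1175 ≡ 16, then 16·5 = 80 ≡ 19. So 5^23 ≡ 19 (mod 61).
Hence φ⁻¹(5) = 19.

19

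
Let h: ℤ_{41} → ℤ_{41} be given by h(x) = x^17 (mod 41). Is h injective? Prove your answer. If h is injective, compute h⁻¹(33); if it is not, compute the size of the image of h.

Since 41 is prime, the nonzero elements of ℤ_{41} form a cyclic group of order 40.
As gcd(17, 40) = 1, raising to the 17th power is a bijection on this group: if x_1^17 ≡ x_2^17 then (x_1x_2^{−1})^17 = 1, and the only element of order dividing gcd(17, 40) = 1 is 1, so x_1 = x_2.
With h(0) = 0 this makes h injective on all of ℤ_{41}, hence bijective (finite equal-size domain and codomain). In particular h is injective.
Since h is injective, we find the preimage of 33. The inverse of x ↦ x^17 on (ℤ_{41})^× is x ↦ x^33, because 17·33 = 561 = 14·40 + 1 ≡ 1 (mod 40) and x^{40} = 1 for x ≠ 0 (Fermat). So h⁻¹(33) = 33^33 mod 41.
Repeated squaring mod 41: 33^1 ≡ 33, 33^2 ≡ 33² = 1089 ≡ 23, 33^4 ≡ 23² = 529 ≡ 37, 33^8 ≡ 37² = 1369 ≡ 16, 33^16 ≡ 16² = 256 ≡ 10, 33^32 ≡ 10² = 100 ≡ 18. Since 33 = 32 + 1, 33^33 ≡ 18·33: 18·33 = 594 ≡ 20. So 33^33 ≡ 20 (mod 41).
Hence h⁻¹(33) = 20.

20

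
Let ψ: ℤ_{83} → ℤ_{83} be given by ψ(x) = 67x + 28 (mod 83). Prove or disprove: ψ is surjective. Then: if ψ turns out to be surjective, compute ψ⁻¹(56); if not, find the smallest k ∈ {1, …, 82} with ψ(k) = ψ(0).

Since gcd(67, 83) = 1, 67 is invertible modulo 83. Euclid's algorithm: 83 = 1·67 + 16, 67 = 4·16 + 3, 16 = 5·3 + 1; back-substituting gives 1 = 57·67 − 46·83, so 67⁻¹ ≡ 57 (mod 83).
For any y ∈ ℤ_{83}, x = 57(y − 28) mod 83 satisfies ψ(x) = 67·57(y − 28) + 28 ≡ y (since 67·57 ≡ 1 mod 83). So every y has a preimage.
So ψ is surjective.
Since ψ is surjective, we find ψ⁻¹(56): we need 67x ≡ 56 − 28 ≡ 28 (mod 83). Using 67⁻¹ = 57: x ≡ 57·28 = 1596 = 19·83 + 19, so x = 19.
Check: ψ(19) = 67·19 + 28 = 1301 = 15·83 + 56 ≡ 56 (mod 83).

19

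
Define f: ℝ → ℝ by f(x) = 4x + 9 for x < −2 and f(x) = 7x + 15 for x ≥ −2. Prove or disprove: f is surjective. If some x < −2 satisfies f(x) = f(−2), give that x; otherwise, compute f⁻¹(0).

Both pieces are strictly increasing (slopes 4 and 7), so each is injective on its own interval.
The left piece maps (−∞, −2) onto (−∞, 1); the right piece maps [−2, ∞) onto [1, ∞).
These images together cover ℝ, so f is surjective.
Because the two images are disjoint, no x < −2 has f(x) = f(−2), so we compute f⁻¹(0): 0 lies in (−∞, 1), so solve 4x + 9 = 0: x = (0 − 9)/4 = −9/4.

-9/4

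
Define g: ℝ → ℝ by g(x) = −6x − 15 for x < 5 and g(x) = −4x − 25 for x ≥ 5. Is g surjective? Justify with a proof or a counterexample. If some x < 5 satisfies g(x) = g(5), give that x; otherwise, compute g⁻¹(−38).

Both pieces are strictly decreasing (slopes −6 and −4), so each is injective on its own interval.
The left piece maps (−∞, 5) onto (−45, ∞); the right piece maps [5, ∞) onto (−∞, −45].
These images together cover ℝ, so g is surjective.
Because the two images are disjoint, no x < 5 has g(x) = g(5), so we compute g⁻¹(−38): −38 lies in (−45, ∞), so solve −6x − 15 = −38: x = (−38 + 15)/(−6) = 23/6.

23/6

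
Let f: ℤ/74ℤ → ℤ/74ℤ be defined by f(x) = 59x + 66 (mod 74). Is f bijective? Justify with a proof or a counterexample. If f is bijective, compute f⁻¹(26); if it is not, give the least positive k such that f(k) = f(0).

If f(a) = f(b), then 59a ≡ 59b (mod 74). Because gcd(59, 74) = 1, we may cancel 59 to get a ≡ b (mod 74).
We now compute 59⁻¹ mod 74 explicitly. Euclid's algorithm: 74 = 1·59 + 15, 59 = 3·15 + 14, 15 = 1·14 + 1; back-substituting gives 1 = 69·59 − 55·74, so 59⁻¹ ≡ 69 (mod 74).
For any y ∈ ℤ/74ℤ, x = 69(y − 66) mod 74 satisfies f(x) = 59·69(y − 66) + 66 ≡ y (since 59·69 ≡ 1 mod 74). So every y has a preimage.
Therefore f is bijective.
Since f is bijective, we compute f⁻¹(26): solve 59x + 66 ≡ 26 (mod 74), i.e. 59x ≡ 34 (mod 74).
Multiplying by 59⁻¹ = 69 gives x ≡ 69·34 = 2346 = 31·74 + 52 ≡ 52 (mod 74).
Check: f(52) = 59·52 + 66 = 3134 = 42·74 + 26 ≡ 26 (mod 74).

52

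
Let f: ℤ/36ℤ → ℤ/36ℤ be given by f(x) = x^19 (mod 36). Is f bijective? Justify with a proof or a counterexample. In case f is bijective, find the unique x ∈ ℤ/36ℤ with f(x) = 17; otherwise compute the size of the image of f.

f(0) = 0^19 = 0.
f(6): Repeated squaring mod 36: 6^1 ≡ 6, 6^2 ≡ 6² = 36 ≡ 0, 6^4 ≡ 0² = 0, 6^8 ≡ 0² = 0, 6^16 ≡ 0² = 0. Since 19 = 16 + 2 + 1, 6^19 ≡ 0·0·6: 0·0 = 0, then 0·6 = 0. So 6^19 ≡ 0 (mod 36).
So f(0) = f(6) = 0 while 0 ≠ 6, thus f is not injective, hence not bijective.
Since f is not bijective, we determine |image(f)|. Computing x^19 mod 36 for each x (by repeated squaring, reducing mod 36 at every step), the values f(0), f(1), …, f(35) are: 0, 1, 20, 27, 4, 5, 0, 7, 8, 9, 28, 11, 0, 13, 32, 27, 16, 17, 0, 19, 20, 9, 4, 23, 0, 25, 8, 27, 28, 29, 0, 31, 32, 9, 16, 35.
The distinct values are {0, 1, 4, 5, 7, 8, 9, 11, 13, 16, 17, 19, 20, 23, 25, 27, 28, 29, 31, 32, 35}; there are 21 of them.

21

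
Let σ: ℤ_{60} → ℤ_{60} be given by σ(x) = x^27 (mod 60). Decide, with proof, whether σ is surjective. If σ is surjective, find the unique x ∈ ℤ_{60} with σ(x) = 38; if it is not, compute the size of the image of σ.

45

σ(0) = 0^27 = 0.
σ(30): Repeated squaring mod 60: 30^1 ≡ 30, 30^2 ≡ 30² = 900 ≡ 0, 30^4 ≡ 0² = 0, 30^8 ≡ 0² = 0, 30^16 ≡ 0² = 0. Since 27 = 16 + 8 + 2 + 1, 30^27 ≡ 0·0·0·30: 0·0 = 0, then 0·0 = 0, then 0·30 = 0. So 30^27 ≡ 0 (mod 60).
So σ(0) = σ(30) = 0 while 0 ≠ 30, thus σ is not injective.
A non-injective map from the 60-element set ℤ_{60} to itself takes at most 59 distinct values, so it cannot be surjective. Hence σ is not surjective.
Since σ is not surjective, we determine |image(σ)|. Computing x^27 mod 60 for each x (by repeated squaring, reducing mod 60 at every step), the values σ(0), σ(1), …, σ(59) are: 0, 1, 8, 27, 4, 5, 36, 43, 32, 9, 40, 11, 48, 37, 44, 15, 16, 53, 12, 19, 20, 21, 28, 47, 24, 25, 56, 3, 52, 29, 0, 31, 8, 57, 4, 35, 36, 13, 32, 39, 40, 41, 48, 7, 44, 45, 16, 23, 12, 49, 20, 51, 28, 17, 24, 55, 56, 33, 52, 59.
The distinct values are {0, 1, 3, 4, 5, 7, 8, 9, 11, 12, 13, 15, 16, 17, 19, 20, 21, 23, 24, 25, 27, 28, 29, 31, 32, 33, 35, 36, 37, 39, 40, 41, 43, 44, 45, 47, 48, 49, 51, 52, 53, 55, 56, 57, 59}; there are 45 of them.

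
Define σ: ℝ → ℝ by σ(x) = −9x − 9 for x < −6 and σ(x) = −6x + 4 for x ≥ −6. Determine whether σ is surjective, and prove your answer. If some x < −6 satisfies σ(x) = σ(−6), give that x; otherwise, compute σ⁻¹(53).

-62/9

Both pieces are strictly decreasing (slopes −9 and −6), so each is injective on its own interval.
The left piece maps (−∞, −6) onto (45, ∞); the right piece maps [−6, ∞) onto (−∞, 40].
The union (45, ∞) ∪ (−∞, 40] omits the interval between 45 and 40; in particular 45 has no preimage. So σ is not surjective.
Because the two images are disjoint, no x < −6 has σ(x) = σ(−6), so we compute σ⁻¹(53): 53 lies in (45, ∞), so solve −9x − 9 = 53: x = (53 + 9)/(−9) = −62/9.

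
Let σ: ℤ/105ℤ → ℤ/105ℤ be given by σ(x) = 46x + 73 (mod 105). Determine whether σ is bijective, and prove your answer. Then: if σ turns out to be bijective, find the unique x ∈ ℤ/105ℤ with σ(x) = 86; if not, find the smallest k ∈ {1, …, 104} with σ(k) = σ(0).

103

Suppose σ(x_1) = σ(x_2) in ℤ/105ℤ. Then 46x_1 + 73 ≡ 46x_2 + 73 (mod 105), thus 46(x_1 − x_2) ≡ 0 (mod 105).
Since gcd(46, 105) = 1, 46 is invertible modulo 105, so x_1 − x_2 ≡ 0 (mod 105), i.e. x_1 = x_2.
We now compute 46⁻¹ mod 105 explicitly. Euclid's algorithm: 105 = 2·46 + 13, 46 = 3·13 + 7, 13 = 1·7 + 6, 7 = 1·6 + 1; back-substituting gives 1 = 16·46 − 7·105, so 46⁻¹ ≡ 16 (mod 105).
For any y ∈ ℤ/105ℤ, x = 16(y − 73) mod 105 satisfies σ(x) = 46·16(y − 73) + 73 ≡ y (since 46·16 ≡ 1 mod 105). So every y has a preimage.
Thus σ is bijective.
Since σ is bijective, we compute σ⁻¹(86): solve 46x + 73 ≡ 86 (mod 105), i.e. 46x ≡ 13 (mod 105).
Multiplying by 46⁻¹ = 16 gives x ≡ 16·13 = 208 = 1·105 + 103 ≡ 103 (mod 105).
Check: σ(103) = 46·103 + 73 = 4811 = 45·105 + 86 ≡ 86 (mod 105).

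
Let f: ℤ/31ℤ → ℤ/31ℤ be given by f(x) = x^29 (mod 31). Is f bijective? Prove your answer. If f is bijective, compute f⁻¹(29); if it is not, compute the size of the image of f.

Since 31 is prime, the nonzero elements of ℤ/31ℤ form a cyclic group of order 30.
As gcd(29, 30) = 1, raising to the 29th power is a bijection on this group: if u^29 ≡ v^29 then (uv^{−1})^29 = 1, and the only element of order dividing gcd(29, 30) = 1 is 1, so u = v.
With f(0) = 0 this makes f injective on all of ℤ/31ℤ, hence bijective (finite equal-size domain and codomain). In particular f is bijective.
Since f is bijective, we find the preimage of 29. The inverse of x ↦ x^29 on (ℤ/31ℤ)^× is x ↦ x^29, because 29·29 = 841 = 28·30 + 1 ≡ 1 (mod 30) and x^{30} = 1 for x ≠ 0 (Fermat). So f⁻¹(29) = 29^29 mod 31.
Repeated squaring mod 31: 29^1 ≡ 29, 29^2 ≡ 29² = 841 ≡ 4, 29^4 ≡ 4² = 16, 29^8 ≡ 16² = 256 ≡ 8, 29^16 ≡ 8² = 64 ≡ 2. Since 29 = 16 + 8 + 4 + 1, 29^29 ≡ 2·8·16·29: 2·8 = 16, then 16·16 = 256 ≡ 8, then 8·29 = 232 ≡ 15. So 29^29 ≡ 15 (mod 31).
Hence f⁻¹(29) = 15.

15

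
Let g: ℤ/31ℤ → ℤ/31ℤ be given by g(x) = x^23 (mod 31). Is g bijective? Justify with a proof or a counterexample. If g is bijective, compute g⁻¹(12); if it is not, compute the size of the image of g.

Since 31 is prime, the nonzero elements of ℤ/31ℤ form a cyclic group of order 30.
As gcd(23, 30) = 1, raising to the 23rd power is a bijection on this group: if u^23 ≡ v^23 then (uv^{−1})^23 = 1, and the only element of order dividing gcd(23, 30) = 1 is 1, so u = v.
With g(0) = 0 this makes g injective on all of ℤ/31ℤ, hence bijective (finite equal-size domain and codomain). In particular g is bijective.
Since g is bijective, we find the preimage of 12. The inverse of x ↦ x^23 on (ℤ/31ℤ)^× is x ↦ x^17, because 23·17 = 391 = 13·30 + 1 ≡ 1 (mod 30) and x^{30} = 1 for x ≠ 0 (Fermat). So g⁻¹(12) = 12^17 mod 31.
Repeated squaring mod 31: 12^1 ≡ 12, 12^2 ≡ 12² = 144 ≡ 20, 12^4 ≡ 20² = 400 ≡ 28, 12^8 ≡ 28² = 784 ≡ 9, 12^16 ≡ 9² = 81 ≡ 19. Since 17 = 16 + 1, 12^17 ≡ 19·12: 19·12 = 228 ≡ 11. So 12^17 ≡ 11 (mod 31).
Hence g⁻¹(12) = 11.

11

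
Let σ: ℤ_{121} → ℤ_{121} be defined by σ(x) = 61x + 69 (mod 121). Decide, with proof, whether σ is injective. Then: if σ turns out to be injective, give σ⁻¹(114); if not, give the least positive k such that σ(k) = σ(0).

90

If σ(a) = σ(b), then 61a ≡ 61b (mod 121). Because gcd(61, 121) = 1, we may cancel 61 to get a ≡ b (mod 121).
Therefore σ is injective.
We now compute 61⁻¹ mod 121 explicitly. Euclid's algorithm: 121 = 1·61 + 60, 61 = 1·60 + 1; back-substituting gives 1 = 2·61 − 1·121, so 61⁻¹ ≡ 2 (mod 121).
Since σ is injective, we compute σ⁻¹(114): solve 61x + 69 ≡ 114 (mod 121), i.e. 61x ≡ 45 (mod 121).
Multiplying by 61⁻¹ = 2 gives x ≡ 2·45 = 90 ≡ 90 (mod 121).
Check: σ(90) = 61·90 + 69 = 5559 = 45·121 + 114 ≡ 114 (mod 121).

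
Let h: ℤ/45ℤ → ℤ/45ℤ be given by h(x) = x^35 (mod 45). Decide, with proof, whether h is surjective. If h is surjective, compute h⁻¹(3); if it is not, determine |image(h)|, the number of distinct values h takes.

h(0) = 0^35 = 0.
h(15): Repeated squaring mod 45: 15^1 ≡ 15, 15^2 ≡ 15² = 225 ≡ 0, 15^4 ≡ 0² = 0, 15^8 ≡ 0² = 0, 15^16 ≡ 0² = 0, 15^32 ≡ 0² = 0. Since 35 = 32 + 2 + 1, 15^35 ≡ 0·0·15: 0·0 = 0, then 0·15 = 0. So 15^35 ≡ 0 (mod 45).
So h(0) = h(15) = 0 while 0 ≠ 15, therefore h is not injective.
A non-injective map from the 45-element set ℤ/45ℤ to itself takes at most 44 distinct values, so it cannot be surjective. Hence h is not surjective.
Since h is not surjective, we determine |image(h)|. Computing x^35 mod 45 for each x (by repeated squaring, reducing mod 45 at every step), the values h(0), h(1), …, h(44) are: 0, 1, 23, 27, 34, 20, 36, 13, 17, 9, 10, 41, 18, 7, 29, 0, 31, 8, 27, 19, 5, 36, 43, 2, 9, 40, 26, 18, 37, 14, 0, 16, 38, 27, 4, 35, 36, 28, 32, 9, 25, 11, 18, 22, 44.
The distinct values are {0, 1, 2, 4, 5, 7, 8, 9, 10, 11, 13, 14, 16, 17, 18, 19, 20, 22, 23, 25, 26, 27, 28, 29, 31, 32, 34, 35, 36, 37, 38, 40, 41, 43, 44}; there are 35 of them.

35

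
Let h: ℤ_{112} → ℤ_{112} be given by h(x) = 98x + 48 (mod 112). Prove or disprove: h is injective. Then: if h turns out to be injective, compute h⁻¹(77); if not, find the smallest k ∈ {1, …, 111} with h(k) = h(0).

By definition, h is injective when h(a) = h(b) forces a = b.
We have gcd(98, 112) = 14 > 1. Taking a = 0 and b = 8: h(0) = 48 and h(8) = 98·8 + 48 = 832 ≡ 48 (mod 112).
So h(0) = h(8) while 0 ≠ 8, thus h is not injective.
Since h is not injective, we find the least positive k with h(k) = h(0): this means 98k ≡ 0 (mod 112), i.e. 112 ∣ 98k. Since gcd(98, 112) = 14, dividing through by 14 this holds exactly when 8 ∣ 7k, and as gcd(7, 8) = 1, exactly when 8 ∣ k.
The smallest positive such k is 8.

8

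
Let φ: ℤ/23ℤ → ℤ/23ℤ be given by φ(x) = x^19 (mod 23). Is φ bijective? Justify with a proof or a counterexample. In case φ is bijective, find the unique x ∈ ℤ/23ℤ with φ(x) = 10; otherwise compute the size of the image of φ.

Since 23 is prime, the nonzero elements of ℤ/23ℤ form a cyclic group of order 22.
As gcd(19, 22) = 1, raising to the 19th power is a bijection on this group: if s^19 ≡ t^19 then (st^{−1})^19 = 1, and the only element of order dividing gcd(19, 22) = 1 is 1, so s = t.
With φ(0) = 0 this makes φ injective on all of ℤ/23ℤ, hence bijective (finite equal-size domain and codomain). In particular φ is bijective.
Since φ is bijective, we find the preimage of 10. The inverse of x ↦ x^19 on (ℤ/23ℤ)^× is x ↦ x^7, because 19·7 = 133 = 6·22 + 1 ≡ 1 (mod 22) and x^{22} = 1 for x ≠ 0 (Fermat). So φ⁻¹(10) = 10^7 mod 23.
Repeated squaring mod 23: 10^1 ≡ 10, 10^2 ≡ 10² = 100 ≡ 8, 10^4 ≡ 8² = 64 ≡ 18. Since 7 = 4 + 2 + 1, 10^7 ≡ 18·8·10: 18·8 = 144 ≡ 6, then 6·10 = 60 ≡ 14. So 10^7 ≡ 14 (mod 23).
Hence φ⁻¹(10) = 14.

14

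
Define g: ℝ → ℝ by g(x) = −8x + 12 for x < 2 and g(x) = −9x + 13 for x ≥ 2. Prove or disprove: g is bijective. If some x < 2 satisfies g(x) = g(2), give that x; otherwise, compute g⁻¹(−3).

Both pieces are strictly decreasing (slopes −8 and −9), so each is injective on its own interval.
The left piece maps (−∞, 2) onto (−4, ∞); the right piece maps [2, ∞) onto (−∞, −5].
The images leave a gap (−4 has no preimage), so g is not surjective, hence not bijective.
Because the two images are disjoint, no x < 2 has g(x) = g(2), so we compute g⁻¹(−3): −3 lies in (−4, ∞), so solve −8x + 12 = −3: x = (−3 − 12)/(−8) = 15/8.

15/8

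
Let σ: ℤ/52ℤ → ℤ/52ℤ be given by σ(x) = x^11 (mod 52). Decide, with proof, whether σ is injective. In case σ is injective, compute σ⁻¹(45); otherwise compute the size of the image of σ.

σ(0) = 0^11 = 0.
σ(26): Repeated squaring mod 52: 26^1 ≡ 26, 26^2 ≡ 26² = 676 ≡ 0, 26^4 ≡ 0² = 0, 26^8 ≡ 0² = 0. Since 11 = 8 + 2 + 1, 26^11 ≡ 0·0·26: 0·0 = 0, then 0·26 = 0. So 26^11 ≡ 0 (mod 52).
So σ(0) = σ(26) = 0 while 0 ≠ 26, so σ is not injective.
Since σ is not injective, we determine |image(σ)|. Computing x^11 mod 52 for each x (by repeated squaring, reducing mod 52 at every step), the values σ(0), σ(1), …, σ(51) are: 0, 1, 20, 35, 36, 21, 24, 15, 44, 29, 4, 19, 12, 13, 40, 7, 48, 49, 8, 11, 28, 5, 16, 43, 32, 25, 0, 27, 20, 9, 36, 47, 24, 41, 44, 3, 4, 45, 12, 39, 40, 33, 48, 23, 8, 37, 28, 31, 16, 17, 32, 51.
The distinct values are {0, 1, 3, 4, 5, 7, 8, 9, 11, 12, 13, 15, 16, 17, 19, 20, 21, 23, 24, 25, 27, 28, 29, 31, 32, 33, 35, 36, 37, 39, 40, 41, 43, 44, 45, 47, 48, 49, 51}; there are 39 of them.

39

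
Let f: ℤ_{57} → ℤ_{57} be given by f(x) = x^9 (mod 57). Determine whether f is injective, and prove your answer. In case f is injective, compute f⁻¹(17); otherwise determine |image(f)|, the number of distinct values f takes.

f(1) = 1^9 = 1.
f(4): Repeated squaring mod 57: 4^1 ≡ 4, 4^2 ≡ 4² = 16, 4^4 ≡ 16² = 256 ≡ 28, 4^8 ≡ 28² = 784 ≡ 43. Since 9 = 8 + 1, 4^9 ≡ 43·4: 43·4 = 172 ≡ 1. So 4^9 ≡ 1 (mod 57).
So f(1) = f(4) = 1 while 1 ≠ 4, therefore f is not injective.
Since f is not injective, we determine |image(f)|. Computing x^9 mod 57 for each x (by repeated squaring, reducing mod 57 at every step), the values f(0), f(1), …, f(56) are: 0, 1, 56, 18, 1, 20, 39, 1, 56, 39, 37, 20, 18, 37, 56, 18, 1, 20, 18, 19, 20, 18, 37, 20, 39, 1, 20, 18, 1, 56, 39, 37, 56, 18, 37, 20, 39, 37, 38, 39, 37, 56, 39, 1, 20, 39, 37, 20, 18, 1, 56, 18, 37, 56, 39, 1, 56.
The distinct values are {0, 1, 18, 19, 20, 37, 38, 39, 56}; there are 9 of them.

9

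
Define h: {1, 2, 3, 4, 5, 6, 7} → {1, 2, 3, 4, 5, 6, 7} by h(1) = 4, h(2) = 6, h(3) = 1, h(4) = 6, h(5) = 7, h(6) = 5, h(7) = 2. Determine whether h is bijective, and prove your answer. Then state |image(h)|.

6

h(2) = 6 = h(4) with 2 ≠ 4, so h is not injective, hence not bijective.
The image of h is {1, 2, 4, 5, 6, 7}, which has 6 elements.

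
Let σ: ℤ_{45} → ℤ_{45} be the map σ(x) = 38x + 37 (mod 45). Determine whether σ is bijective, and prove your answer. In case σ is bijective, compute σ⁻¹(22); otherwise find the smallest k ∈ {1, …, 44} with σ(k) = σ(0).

15

Suppose σ(s) = σ(t) in ℤ_{45}. Then 38s + 37 ≡ 38t + 37 (mod 45), so 38(s − t) ≡ 0 (mod 45).
Since gcd(38, 45) = 1, 38 is invertible modulo 45, so s − t ≡ 0 (mod 45), i.e. s = t.
We now compute 38⁻¹ mod 45 explicitly. Euclid's algorithm: 45 = 1·38 + 7, 38 = 5·7 + 3, 7 = 2·3 + 1; back-substituting gives 1 = 32·38 − 27·45, so 38⁻¹ ≡ 32 (mod 45).
For any y ∈ ℤ_{45}, x = 32(y − 37) mod 45 satisfies σ(x) = 38·32(y − 37) + 37 ≡ y (since 38·32 ≡ 1 mod 45). So every y has a preimage.
Therefore σ is bijective.
Since σ is bijective, we find σ⁻¹(22): we need 38x ≡ 22 − 37 ≡ 30 (mod 45). Using 38⁻¹ = 32: x ≡ 32·30 = 960 = 21·45 + 15, so x = 15.
Check: σ(15) = 38·15 + 37 = 607 = 13·45 + 22 ≡ 22 (mod 45).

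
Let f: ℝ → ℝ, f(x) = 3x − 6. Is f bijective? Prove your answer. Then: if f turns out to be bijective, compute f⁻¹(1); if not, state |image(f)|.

Suppose f(u) = f(v). Then 3u − 6 = 3v − 6, therefore 3u = 3v, hence u = v.
For any y ∈ ℝ, x = (y + 6)/3 satisfies f(x) = y.
Thus f is bijective.
Since f is bijective, we compute f⁻¹(1) = (1 + 6)/3 = 7/3.

7/3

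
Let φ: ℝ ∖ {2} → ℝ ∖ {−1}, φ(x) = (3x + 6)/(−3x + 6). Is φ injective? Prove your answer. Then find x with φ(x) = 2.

Suppose φ(u) = φ(v). Cross-multiplying: (3u + 6)(−3v + 6) = (3v + 6)(−3u + 6).
Expanding both sides and cancelling the symmetric terms leaves 36·(u − v) = 0. Since 36 ≠ 0, u = v. Hence φ is injective.
Solving φ(x) = 2: cross-multiplying gives 3x + 6 = 2(−3x + 6), which rearranges to 9x = 6, so x = 2/3.

2/3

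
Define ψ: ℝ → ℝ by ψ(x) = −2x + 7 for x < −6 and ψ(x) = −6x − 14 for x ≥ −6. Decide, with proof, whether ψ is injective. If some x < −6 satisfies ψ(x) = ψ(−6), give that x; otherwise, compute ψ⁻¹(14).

Both pieces are strictly decreasing (slopes −2 and −6), so each is injective on its own interval.
The left piece maps (−∞, −6) onto (19, ∞); the right piece maps [−6, ∞) onto (−∞, 22].
These images overlap. In particular ψ(−6) = 22 (right piece), and solving −2x + 7 = 22 on the left piece gives x = −15/2 < −6.
So ψ(−15/2) = ψ(−6) with −15/2 ≠ −6, and ψ is not injective. This x = −15/2 is the requested value below −6.

-15/2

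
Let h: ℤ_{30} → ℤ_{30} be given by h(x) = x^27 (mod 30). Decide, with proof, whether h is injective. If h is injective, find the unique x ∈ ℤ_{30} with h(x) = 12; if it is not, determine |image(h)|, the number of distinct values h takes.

Computing x^27 mod 30 for each x (by repeated squaring, reducing mod 30 at every step), the values h(0), h(1), …, h(29) are: 0, 1, 8, 27, 4, 5, 6, 13, 2, 9, 10, 11, 18, 7, 14, 15, 16, 23, 12, 19, 20, 21, 28, 17, 24, 25, 26, 3, 22, 29.
Every element of ℤ_{30} appears exactly once in this list, so h is a bijection, and in particular injective.
Since h is injective, we read off the preimage of 12 from the same table: h(18) = 12, so h⁻¹(12) = 18.

18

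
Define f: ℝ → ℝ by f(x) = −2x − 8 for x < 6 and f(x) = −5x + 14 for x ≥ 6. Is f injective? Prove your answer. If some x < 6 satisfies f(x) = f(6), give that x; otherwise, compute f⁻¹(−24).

Both pieces are strictly decreasing (slopes −2 and −5), so each is injective on its own interval.
The left piece maps (−∞, 6) onto (−20, ∞); the right piece maps [6, ∞) onto (−∞, −16].
These images overlap. In particular f(6) = −16 (right piece), and solving −2x − 8 = −16 on the left piece gives x = 4 < 6.
So f(4) = f(6) with 4 ≠ 6, and f is not injective. This x = 4 is the requested value below 6.

4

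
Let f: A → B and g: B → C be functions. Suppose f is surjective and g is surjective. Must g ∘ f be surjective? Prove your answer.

Let c ∈ C. Since g is surjective, there is b ∈ B with g(b) = c. Since f is surjective, there is a ∈ A with f(a) = b.
Then (g ∘ f)(a) = g(b) = c. Hence g ∘ f is surjective.

surjective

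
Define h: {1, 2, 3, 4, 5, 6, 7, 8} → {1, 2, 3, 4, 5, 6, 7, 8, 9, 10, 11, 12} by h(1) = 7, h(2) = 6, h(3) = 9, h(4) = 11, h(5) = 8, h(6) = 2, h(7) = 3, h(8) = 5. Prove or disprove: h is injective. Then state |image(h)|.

The values h(1), …, h(8) are 7, 6, 9, 11, 8, 2, 3, 5 — all distinct.
So h(x_1) = h(x_2) only when x_1 = x_2, and h is injective.
The image of h is {2, 3, 5, 6, 7, 8, 9, 11}, which has 8 elements.

8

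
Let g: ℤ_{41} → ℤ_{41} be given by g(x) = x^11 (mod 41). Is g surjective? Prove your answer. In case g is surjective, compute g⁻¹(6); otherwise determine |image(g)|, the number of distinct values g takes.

28

Since 41 is prime, the nonzero elements of ℤ_{41} form a cyclic group of order 40.
As gcd(11, 40) = 1, raising to the 11th power is a bijection on this group: if s^11 ≡ t^11 then (st^{−1})^11 = 1, and the only element of order dividing gcd(11, 40) = 1 is 1, so s = t.
With g(0) = 0 this makes g injective on all of ℤ_{41}, hence bijective (finite equal-size domain and codomain). In particular g is surjective.
Since g is surjective, we find the preimage of 6. The inverse of x ↦ x^11 on (ℤ_{41})^× is x ↦ x^11, because 11·11 = 121 = 3·40 + 1 ≡ 1 (mod 40) and x^{40} = 1 for x ≠ 0 (Fermat). So g⁻¹(6) = 6^11 mod 41.
Repeated squaring mod 41: 6^1 ≡ 6, 6^2 ≡ 6² = 36, 6^4 ≡ 36² = 1296 ≡ 25, 6^8 ≡ 25² = 625 ≡ 10. Since 11 = 8 + 2 + 1, 6^11 ≡ 10·36·6: 10·36 = 360 ≡ 32, then 32·6 = 192 ≡ 28. So 6^11 ≡ 28 (mod 41).
Hence g⁻¹(6) = 28.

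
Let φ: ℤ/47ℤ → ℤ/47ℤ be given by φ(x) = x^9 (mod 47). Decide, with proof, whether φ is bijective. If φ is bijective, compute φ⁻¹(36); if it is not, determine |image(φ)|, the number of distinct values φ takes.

Since 47 is prime, the nonzero elements of ℤ/47ℤ form a cyclic group of order 46.
As gcd(9, 46) = 1, raising to the 9th power is a bijection on this group: if s^9 ≡ t^9 then (st^{−1})^9 = 1, and the only element of order dividing gcd(9, 46) = 1 is 1, so s = t.
With φ(0) = 0 this makes φ injective on all of ℤ/47ℤ, hence bijective (finite equal-size domain and codomain). In particular φ is bijective.
Since φ is bijective, we find the preimage of 36. The inverse of x ↦ x^9 on (ℤ/47ℤ)^× is x ↦ x^41, because 9·41 = 369 = 8·46 + 1 ≡ 1 (mod 46) and x^{46} = 1 for x ≠ 0 (Fermat). So φ⁻¹(36) = 36^41 mod 47.
Repeated squaring mod 47: 36^1 ≡ 36, 36^2 ≡ 36² = 1296 ≡ 27, 36^4 ≡ 27² = 729 ≡ 24, 36^8 ≡ 24² = 576 ≡ 12, 36^16 ≡ 12² = 144 ≡ 3, 36^32 ≡ 3² = 9. Since 41 = 32 + 8 + 1, 36^41 ≡ 9·12·36: 9·12 = 108 ≡ 14, then 14·36 = 504 ≡ 34. So 36^41 ≡ 34 (mod 47).
Hence φ⁻¹(36) = 34.

34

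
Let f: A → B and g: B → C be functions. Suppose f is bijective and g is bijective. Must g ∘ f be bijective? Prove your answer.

Injectivity: if g(f(a)) = g(f(b)) then f(a) = f(b) (g injective) so a = b (f injective).
Surjectivity: for c ∈ C pick b with g(b) = c, then a with f(a) = b; then (g ∘ f)(a) = c.
Hence g ∘ f is bijective.

bijective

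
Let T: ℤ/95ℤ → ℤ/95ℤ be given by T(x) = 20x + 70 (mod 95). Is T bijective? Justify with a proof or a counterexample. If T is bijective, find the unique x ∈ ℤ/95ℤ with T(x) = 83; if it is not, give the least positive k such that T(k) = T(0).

We have gcd(20, 95) = 5 > 1. Taking s = 0 and t = 19: T(0) = 70 and T(19) = 20·19 + 70 = 450 ≡ 70 (mod 95).
So T(0) = T(19) while 0 ≠ 19, so T is not injective, hence not bijective.
Since T is not bijective, we find the least positive k with T(k) = T(0): this means 20k ≡ 0 (mod 95), i.e. 95 ∣ 20k. Since gcd(20, 95) = 5, dividing through by 5 this holds exactly when 19 ∣ 4k, and as gcd(4, 19) = 1, exactly when 19 ∣ k.
The smallest positive such k is 19.

19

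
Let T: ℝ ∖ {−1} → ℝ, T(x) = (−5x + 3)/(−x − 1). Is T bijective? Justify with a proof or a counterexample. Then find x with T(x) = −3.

If T(x) = 5, cross-multiplying gives −1(−5x + 3) = −5(−x − 1), which simplifies to −3 = 5 — false.  So 5 has no preimage and T is not surjective.
Therefore T is not bijective.
Solving T(x) = −3: cross-multiplying gives −5x + 3 = −3(−x − 1), which rearranges to −8x = 0, so x = 0.

0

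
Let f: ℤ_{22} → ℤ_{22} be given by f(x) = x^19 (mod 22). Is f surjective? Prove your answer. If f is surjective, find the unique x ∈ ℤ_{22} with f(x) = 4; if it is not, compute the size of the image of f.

14

Computing x^19 mod 22 for each x (by repeated squaring, reducing mod 22 at every step), the values f(0), f(1), …, f(21) are: 0, 1, 6, 15, 14, 9, 2, 19, 18, 5, 10, 11, 12, 17, 4, 3, 20, 13, 8, 7, 16, 21.
Every element of ℤ_{22} appears exactly once in this list, so f is a bijection, and in particular surjective.
Since f is surjective, we read off the preimage of 4 from the same table: f(14) = 4, so f⁻¹(4) = 14.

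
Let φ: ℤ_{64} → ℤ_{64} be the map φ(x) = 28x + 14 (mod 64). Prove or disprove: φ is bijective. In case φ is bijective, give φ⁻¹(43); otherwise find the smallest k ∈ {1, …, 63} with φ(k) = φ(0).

By definition, φ is injective if φ(u) = φ(v) implies u = v.
We have gcd(28, 64) = 4 > 1. Taking u = 0 and v = 16: φ(0) = 14 and φ(16) = 28·16 + 14 = 462 ≡ 14 (mod 64).
So φ(0) = φ(16) while 0 ≠ 16, so φ is not injective, hence not bijective.
Since φ is not bijective, we find the least positive k with φ(k) = φ(0): this means 28k ≡ 0 (mod 64), i.e. 64 ∣ 28k. Since gcd(28, 64) = 4, dividing through by 4 this holds exactly when 16 ∣ 7k, and as gcd(7, 16) = 1, exactly when 16 ∣ k.
The smallest positive such k is 16.

16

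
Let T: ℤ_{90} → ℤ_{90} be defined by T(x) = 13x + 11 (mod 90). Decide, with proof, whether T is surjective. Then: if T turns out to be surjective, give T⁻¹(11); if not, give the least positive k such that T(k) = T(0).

0

Since gcd(13, 90) = 1, 13 is invertible modulo 90. Euclid's algorithm: 90 = 6·13 + 12, 13 = 1·12 + 1; back-substituting gives 1 = 7·13 − 1·90, so 13⁻¹ ≡ 7 (mod 90).
Then y ↦ 7(y − 11) is a two-sided inverse to T, so every y ∈ ℤ_{90} has a preimage.
So T is surjective.
Since T is surjective, we compute T⁻¹(11): solve 13x + 11 ≡ 11 (mod 90), i.e. 13x ≡ 0 (mod 90).
Multiplying by 13⁻¹ = 7 gives x ≡ 7·0 = 0 ≡ 0 (mod 90).
Check: T(0) = 13·0 + 11 = 11 ≡ 11 (mod 90).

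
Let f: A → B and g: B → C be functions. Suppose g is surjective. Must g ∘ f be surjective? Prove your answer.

not surjective

No. Take A = {1}, B = C = {1, 2, 3, 4, 5, 6}, f(1) = 1, and g = identity (surjective).
Then (g ∘ f)(1) = 1, and 6 ∈ C has no preimage under g ∘ f, so g ∘ f is not surjective.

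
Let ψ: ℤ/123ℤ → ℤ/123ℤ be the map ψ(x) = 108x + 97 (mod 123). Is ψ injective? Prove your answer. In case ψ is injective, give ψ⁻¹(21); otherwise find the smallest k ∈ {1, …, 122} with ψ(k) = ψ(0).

We have gcd(108, 123) = 3 > 1. Taking a = 0 and b = 41: ψ(0) = 97 and ψ(41) = 108·41 + 97 = 4525 ≡ 97 (mod 123).
So ψ(0) = ψ(41) while 0 ≠ 41, therefore ψ is not injective.
Since ψ is not injective, we find the least positive k with ψ(k) = ψ(0): this means 108k ≡ 0 (mod 123), i.e. 123 ∣ 108k. Since gcd(108, 123) = 3, dividing through by 3 this holds exactly when 41 ∣ 36k, and as gcd(36, 41) = 1, exactly when 41 ∣ k.
The smallest positive such k is 41.

41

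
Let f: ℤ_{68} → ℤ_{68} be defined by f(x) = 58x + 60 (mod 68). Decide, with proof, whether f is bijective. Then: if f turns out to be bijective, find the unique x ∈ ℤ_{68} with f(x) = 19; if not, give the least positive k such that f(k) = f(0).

We have gcd(58, 68) = 2 > 1. Taking a = 0 and b = 34: f(0) = 60 and f(34) = 58·34 + 60 = 2032 ≡ 60 (mod 68).
So f(0) = f(34) while 0 ≠ 34, thus f is not injective, hence not bijective.
Since f is not bijective, we find the least positive k with f(k) = f(0): this means 58k ≡ 0 (mod 68), i.e. 68 ∣ 58k. Since gcd(58, 68) = 2, dividing through by 2 this holds exactly when 34 ∣ 29k, and as gcd(29, 34) = 1, exactly when 34 ∣ k.
The smallest positive such k is 34.

34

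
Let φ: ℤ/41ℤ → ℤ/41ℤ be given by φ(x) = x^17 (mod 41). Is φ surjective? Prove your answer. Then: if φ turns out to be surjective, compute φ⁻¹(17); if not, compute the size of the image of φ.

Since 41 is prime, the nonzero elements of ℤ/41ℤ form a cyclic group of order 40.
As gcd(17, 40) = 1, raising to the 17th power is a bijection on this group: if s^17 ≡ t^17 then (st^{−1})^17 = 1, and the only element of order dividing gcd(17, 40) = 1 is 1, so s = t.
With φ(0) = 0 this makes φ injective on all of ℤ/41ℤ, hence bijective (finite equal-size domain and codomain). In particular φ is surjective.
Since φ is surjective, we find the preimage of 17. The inverse of x ↦ x^17 on (ℤ/41ℤ)^× is x ↦ x^33, because 17·33 = 561 = 14·40 + 1 ≡ 1 (mod 40) and x^{40} = 1 for x ≠ 0 (Fermat). So φ⁻¹(17) = 17^33 mod 41.
Repeated squaring mod 41: 17^1 ≡ 17, 17^2 ≡ 17² = 289 ≡ 2, 17^4 ≡ 2² = 4, 17^8 ≡ 4² = 16, 17^16 ≡ 16² = 256 ≡ 10, 17^32 ≡ 10² = 100 ≡ 18. Since 33 = 32 + 1, 17^33 ≡ 18·17: 18·17 = 306 ≡ 19. So 17^33 ≡ 19 (mod 41).
Hence φ⁻¹(17) = 19.

19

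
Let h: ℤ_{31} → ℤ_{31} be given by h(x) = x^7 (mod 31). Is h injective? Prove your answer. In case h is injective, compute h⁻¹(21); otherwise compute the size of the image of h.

Since 31 is prime, the nonzero elements of ℤ_{31} form a cyclic group of order 30.
As gcd(7, 30) = 1, raising to the 7th power is a bijection on this group: if s^7 ≡ t^7 then (st^{−1})^7 = 1, and the only element of order dividing gcd(7, 30) = 1 is 1, so s = t.
With h(0) = 0 this makes h injective on all of ℤ_{31}, hence bijective (finite equal-size domain and codomain). In particular h is injective.
Since h is injective, we find the preimage of 21. The inverse of x ↦ x^7 on (ℤ_{31})^× is x ↦ x^13, because 7·13 = 91 = 3·30 + 1 ≡ 1 (mod 30) and x^{30} = 1 for x ≠ 0 (Fermat). So h⁻¹(21) = 21^13 mod 31.
Repeated squaring mod 31: 21^1 ≡ 21, 21^2 ≡ 21² = 441 ≡ 7, 21^4 ≡ 7² = 49 ≡ 18, 21^8 ≡ 18² = 324 ≡ 14. Since 13 = 8 + 4 + 1, 21^13 ≡ 14·18·21: 14·18 = 252 ≡ 4, then 4·21 = 84 ≡ 22. So 21^13 ≡ 22 (mod 31).
Hence h⁻¹(21) = 22.

22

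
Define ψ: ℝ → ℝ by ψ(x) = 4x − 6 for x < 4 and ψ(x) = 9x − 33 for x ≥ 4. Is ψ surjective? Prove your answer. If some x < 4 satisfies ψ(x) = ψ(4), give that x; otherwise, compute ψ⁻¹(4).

9/4

Both pieces are strictly increasing (slopes 4 and 9), so each is injective on its own interval.
The left piece maps (−∞, 4) onto (−∞, 10); the right piece maps [4, ∞) onto [3, ∞).
The union (−∞, 10) ∪ [3, ∞) covers ℝ, so ψ is surjective.
For the follow-up: the images overlap, so an x < 4 with ψ(x) = ψ(4) exists. ψ(4) = 3; solving 4x − 6 = 3 for x < 4 gives x = (3 + 6)/4 = 9/4.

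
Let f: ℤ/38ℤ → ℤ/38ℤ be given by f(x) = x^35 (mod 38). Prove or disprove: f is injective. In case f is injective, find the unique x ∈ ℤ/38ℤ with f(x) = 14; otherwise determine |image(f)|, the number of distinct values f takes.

Computing x^35 mod 38 for each x (by repeated squaring, reducing mod 38 at every step), the values f(0), f(1), …, f(37) are: 0, 1, 10, 13, 24, 23, 16, 11, 12, 17, 2, 7, 8, 3, 34, 33, 6, 9, 18, 19, 20, 29, 32, 5, 4, 35, 30, 31, 36, 21, 26, 27, 22, 15, 14, 25, 28, 37.
Every element of ℤ/38ℤ appears exactly once in this list, so f is a bijection, and in particular injective.
Since f is injective, we read off the preimage of 14 from the same table: f(34) = 14, so f⁻¹(14) = 34.

34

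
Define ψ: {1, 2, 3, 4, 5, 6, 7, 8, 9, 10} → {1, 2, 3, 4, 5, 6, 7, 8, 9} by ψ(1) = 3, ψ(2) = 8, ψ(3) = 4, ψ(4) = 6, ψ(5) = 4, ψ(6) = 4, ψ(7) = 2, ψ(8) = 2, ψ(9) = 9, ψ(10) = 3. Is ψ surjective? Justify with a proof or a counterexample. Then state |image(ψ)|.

6

No element maps to 1, so ψ is not surjective.
The image of ψ is {2, 3, 4, 6, 8, 9}, which has 6 elements.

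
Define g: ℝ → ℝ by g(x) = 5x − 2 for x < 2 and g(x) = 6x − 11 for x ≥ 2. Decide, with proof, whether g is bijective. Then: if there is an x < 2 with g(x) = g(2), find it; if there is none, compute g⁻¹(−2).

Both pieces are strictly increasing (slopes 5 and 6), so each is injective on its own interval.
The left piece maps (−∞, 2) onto (−∞, 8); the right piece maps [2, ∞) onto [1, ∞).
These images overlap. In particular g(2) = 1 (right piece), and solving 5x − 2 = 1 on the left piece gives x = 3/5 < 2.
So g(3/5) = g(2) with 3/5 ≠ 2, and g is not injective, hence not bijective. This x = 3/5 is the requested value below 2.

3/5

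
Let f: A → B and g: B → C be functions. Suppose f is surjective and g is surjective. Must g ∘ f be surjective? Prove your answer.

Let c ∈ C. Since g is surjective, there is b ∈ B with g(b) = c. Since f is surjective, there is a ∈ A with f(a) = b.
Then (g ∘ f)(a) = g(b) = c. Thus g ∘ f is surjective.

surjective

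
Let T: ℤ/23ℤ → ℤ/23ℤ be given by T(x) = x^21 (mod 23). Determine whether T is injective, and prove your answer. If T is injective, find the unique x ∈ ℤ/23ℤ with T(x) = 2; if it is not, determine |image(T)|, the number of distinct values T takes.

12

Since 23 is prime, the nonzero elements of ℤ/23ℤ form a cyclic group of order 22.
As gcd(21, 22) = 1, raising to the 21st power is a bijection on this group: if s^21 ≡ t^21 then (st^{−1})^21 = 1, and the only element of order dividing gcd(21, 22) = 1 is 1, so s = t.
With T(0) = 0 this makes T injective on all of ℤ/23ℤ, hence bijective (finite equal-size domain and codomain). In particular T is injective.
Since T is injective, we find the preimage of 2. The inverse of x ↦ x^21 on (ℤ/23ℤ)^× is x ↦ x^21, because 21·21 = 441 = 20·22 + 1 ≡ 1 (mod 22) and x^{22} = 1 for x ≠ 0 (Fermat). So T⁻¹(2) = 2^21 mod 23.
Repeated squaring mod 23: 2^1 ≡ 2, 2^2 ≡ 2² = 4, 2^4 ≡ 4² = 16, 2^8 ≡ 16² = 256 ≡ 3, 2^16 ≡ 3² = 9. Since 21 = 16 + 4 + 1, 2^21 ≡ 9·16·2: 9·16 = 144 ≡ 6, then 6·2 = 12. So 2^21 ≡ 12 (mod 23).
Hence T⁻¹(2) = 12.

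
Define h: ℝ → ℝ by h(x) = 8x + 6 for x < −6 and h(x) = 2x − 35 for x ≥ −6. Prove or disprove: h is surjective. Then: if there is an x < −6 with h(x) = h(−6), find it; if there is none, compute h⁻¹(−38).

Both pieces are strictly increasing (slopes 8 and 2), so each is injective on its own interval.
The left piece maps (−∞, −6) onto (−∞, −42); the right piece maps [−6, ∞) onto [−47, ∞).
The union (−∞, −42) ∪ [−47, ∞) covers ℝ, so h is surjective.
For the follow-up: the images overlap, so an x < −6 with h(x) = h(−6) exists. h(−6) = −47; solving 8x + 6 = −47 for x < −6 gives x = (−47 − 6)/8 = −53/8.

-53/8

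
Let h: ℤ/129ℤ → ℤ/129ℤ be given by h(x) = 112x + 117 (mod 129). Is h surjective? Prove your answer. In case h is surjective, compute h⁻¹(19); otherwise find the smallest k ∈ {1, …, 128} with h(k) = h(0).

By definition, surjectivity means every element of the codomain has a preimage under h.
Since gcd(112, 129) = 1, 112 is invertible modulo 129. Euclid's algorithm: 129 = 1·112 + 17, 112 = 6·17 + 10, 17 = 1·10 + 7, 10 = 1·7 + 3, 7 = 2·3 + 1; back-substituting gives 1 = 91·112 − 79·129, so 112⁻¹ ≡ 91 (mod 129).
For any y ∈ ℤ/129ℤ, x = 91(y − 117) mod 129 satisfies h(x) = 112·91(y − 117) + 117 ≡ y (since 112·91 ≡ 1 mod 129). So every y has a preimage.
Thus h is surjective.
Since h is surjective, we find h⁻¹(19): we need 112x ≡ 19 − 117 ≡ 31 (mod 129). Using 112⁻¹ = 91: x ≡ 91·31 = 2821 = 21·129 + 112, so x = 112.
Check: h(112) = 112·112 + 117 = 12661 = 98·129 + 19 ≡ 19 (mod 129).

112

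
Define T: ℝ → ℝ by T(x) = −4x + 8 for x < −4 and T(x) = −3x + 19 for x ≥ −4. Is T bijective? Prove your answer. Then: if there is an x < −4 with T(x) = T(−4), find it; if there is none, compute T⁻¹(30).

Both pieces are strictly decreasing (slopes −4 and −3), so each is injective on its own interval.
The left piece maps (−∞, −4) onto (24, ∞); the right piece maps [−4, ∞) onto (−∞, 31].
These images overlap. In particular T(−4) = 31 (right piece), and solving −4x + 8 = 31 on the left piece gives x = −23/4 < −4.
So T(−23/4) = T(−4) with −23/4 ≠ −4, and T is not injective, hence not bijective. This x = −23/4 is the requested value below −4.

-23/4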